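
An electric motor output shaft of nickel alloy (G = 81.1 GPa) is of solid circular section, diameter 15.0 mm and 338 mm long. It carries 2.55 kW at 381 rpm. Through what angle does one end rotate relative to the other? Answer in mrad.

53.6 mrad

ω = 2π·381/60 = 39.90 rad/s, so T = P/ω = 2.55×10³ / 39.90 = 63.91 N·m.
J = πd⁴/32 = π(0.0150)⁴/32 = 4.970×10^-9 m⁴.
θ = T·L/(G·J) = 63.91 × 0.338 / (81.1×10⁹ × 4.970×10^-9) = 0.05359 rad.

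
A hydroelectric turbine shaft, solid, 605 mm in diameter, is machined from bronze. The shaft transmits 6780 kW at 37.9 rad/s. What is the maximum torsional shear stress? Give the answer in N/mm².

ω = 37.9 rad/s, so T = P/ω = 6780×10³ / 37.90 = 178900 N·m.
J = πd⁴/32 = π(0.605)⁴/32 = 0.01315 m⁴.
τ_max = T·r/J = 178900 × 0.302 / 0.01315 = 4.114×10^6 Pa.

4.11 N/mm²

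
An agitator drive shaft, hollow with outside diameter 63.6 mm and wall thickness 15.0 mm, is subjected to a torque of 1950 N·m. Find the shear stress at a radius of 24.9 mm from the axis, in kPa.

32800 kPa

J = π(d_o⁴ − d_i⁴)/32 = π(0.0636⁴ − 0.0336⁴)/32 = 1.481×10^-6 m⁴.
Shear stress varies linearly with radius: τ = T·r/J = 1950 × 0.0249 / 1.481×10^-6 = 3.278×10^7 Pa.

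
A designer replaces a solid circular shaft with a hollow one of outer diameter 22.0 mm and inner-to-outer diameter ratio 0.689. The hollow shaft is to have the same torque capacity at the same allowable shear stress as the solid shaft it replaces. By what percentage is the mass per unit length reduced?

37.7 %

Equal τ_max and T ⇒ the solid shaft needs d_s³ = d_o³(1−k⁴), so d_s = 22.0·(1−0.689⁴)^(1/3) = 20.20 mm.
Area ratio A_h/A_s = d_o²(1−k²)/d_s² = (1−k²)/(1−k⁴)^(2/3) = 0.6228.
Mass saving = 1 − 0.6228 = 37.7 %.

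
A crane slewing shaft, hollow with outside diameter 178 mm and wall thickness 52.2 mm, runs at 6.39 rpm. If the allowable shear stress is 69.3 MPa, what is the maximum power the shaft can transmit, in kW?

J = π(d_o⁴ − d_i⁴)/32 = π(0.178⁴ − 0.0736⁴)/32 = 9.567×10^-5 m⁴.
T_max = τ_allow·J/r = 6.93×10^7 × 9.567×10^-5 / 0.0890 = 74500 N·m.
ω = 2π·6.39/60 = 0.6692 rad/s, so P_max = T_max·ω = 4.985×10^4 W.

49.9 kW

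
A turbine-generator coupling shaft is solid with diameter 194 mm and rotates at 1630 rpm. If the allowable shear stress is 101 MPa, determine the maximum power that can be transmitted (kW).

J = πd⁴/32 = π(0.194)⁴/32 = 1.391×10^-4 m⁴.
T_max = τ_allow·J/r = 1.01×10^8 × 1.391×10^-4 / 0.0970 = 144800 N·m.
ω = 2π·1630/60 = 170.7 rad/s, so P_max = T_max·ω = 2.472×10^7 W.

24700 kW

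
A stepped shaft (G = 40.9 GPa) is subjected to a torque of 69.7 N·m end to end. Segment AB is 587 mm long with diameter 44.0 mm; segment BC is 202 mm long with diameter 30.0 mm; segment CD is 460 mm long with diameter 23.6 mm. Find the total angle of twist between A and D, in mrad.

J_AB = π(0.0440)⁴/32 = 3.68×10^-7 m⁴; J_BC = π(0.0300)⁴/32 = 7.95×10^-8 m⁴; J_CD = π(0.0236)⁴/32 = 3.05×10^-8 m⁴.
θ = (T/G)·Σ L_i/J_i = (69.70/40.9×10⁹)·(0.587/3.68×10^-7 + 0.202/7.95×10^-8 + 0.460/3.05×10^-8) = 0.03279 rad.

32.8 mrad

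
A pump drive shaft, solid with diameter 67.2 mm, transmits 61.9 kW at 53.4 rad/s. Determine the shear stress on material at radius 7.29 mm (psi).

612 psi

ω = 53.4 rad/s, so T = P/ω = 61.9×10³ / 53.40 = 1159 N·m.
J = πd⁴/32 = π(0.0672)⁴/32 = 2.002×10^-6 m⁴.
Shear stress varies linearly with radius: τ = T·r/J = 1159 × 0.00729 / 2.002×10^-6 = 4.221×10^6 Pa.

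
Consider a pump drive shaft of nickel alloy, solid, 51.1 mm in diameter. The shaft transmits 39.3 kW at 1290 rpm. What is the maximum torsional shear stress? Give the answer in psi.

1610 psi

ω = 2π·1290/60 = 135.1 rad/s, so T = P/ω = 39.3×10³ / 135.1 = 290.9 N·m.
J = πd⁴/32 = π(0.0511)⁴/32 = 6.694×10^-7 m⁴.
τ_max = T·r/J = 290.9 × 0.0255 / 6.694×10^-7 = 1.110×10^7 Pa.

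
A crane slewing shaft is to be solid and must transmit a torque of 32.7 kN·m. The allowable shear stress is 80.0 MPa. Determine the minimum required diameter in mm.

For a solid shaft τ_max = 16T/(πd³), so d = (16T/(π τ_allow))^(1/3) = (16·32700/(π·8.00×10^7))^(1/3) = 0.1277 m.

128 mm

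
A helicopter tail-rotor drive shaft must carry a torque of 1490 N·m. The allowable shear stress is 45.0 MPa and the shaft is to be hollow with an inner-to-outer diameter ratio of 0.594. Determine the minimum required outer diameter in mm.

57.8 mm

For a hollow shaft with d_i/d_o = 0.594: τ_max = 16T/(π d_o³ (1−k⁴)), so d_o = [16T/(π τ_allow (1−k⁴))]^(1/3) = [16·1490/(π·4.50×10^7·0.8755)]^(1/3) = 0.05775 m.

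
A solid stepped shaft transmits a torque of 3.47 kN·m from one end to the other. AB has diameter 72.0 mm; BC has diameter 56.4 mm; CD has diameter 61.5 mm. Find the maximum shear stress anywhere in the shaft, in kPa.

98500 kPa

Under the same torque, τ_max = 16T/(πd³) is largest where d is smallest — segment BC (d = 56.4 mm).
τ_max = 16·3470/(π·(0.0564)³) = 9.851×10^7 Pa.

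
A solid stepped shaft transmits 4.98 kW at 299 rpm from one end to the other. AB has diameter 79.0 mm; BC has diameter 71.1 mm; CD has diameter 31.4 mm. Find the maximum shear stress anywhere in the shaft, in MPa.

ω = 2π·299/60 = 31.31 rad/s, so T = P/ω = 4.98×10³ / 31.31 = 159.0 N·m.
Under the same torque, τ_max = 16T/(πd³) is largest where d is smallest — segment CD (d = 31.4 mm).
τ_max = 16·159.0/(π·(0.0314)³) = 2.616×10^7 Pa.

26.2 MPa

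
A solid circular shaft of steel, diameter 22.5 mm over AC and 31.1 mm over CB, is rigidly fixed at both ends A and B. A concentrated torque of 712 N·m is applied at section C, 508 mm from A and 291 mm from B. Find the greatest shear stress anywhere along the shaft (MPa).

Compatibility: T_A·a/J_AC = T_B·b/J_CB with T_A + T_B = T₀.
J_AC = 2.52×10^-8 m⁴, J_CB = 9.18×10^-8 m⁴, so T_A = T₀·(J_AC/a)/((J_AC/a)+(J_CB/b)) = 96.58 N·m, T_B = 615.4 N·m.
τ in each portion: τ_AC = 4.32×10^7 Pa, τ_CB = 1.04×10^8 Pa; maximum is in CB.
τ_max = T_CB·r/J = 615.4·0.0156/9.18×10^-8 = 1.042×10^8 Pa.

104 MPa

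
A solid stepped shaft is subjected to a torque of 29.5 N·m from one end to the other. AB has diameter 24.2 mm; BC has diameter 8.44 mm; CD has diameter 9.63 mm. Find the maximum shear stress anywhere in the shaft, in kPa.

Under the same torque, τ_max = 16T/(πd³) is largest where d is smallest — segment BC (d = 8.44 mm).
τ_max = 16·29.50/(π·(0.00844)³) = 2.499×10^8 Pa.

250000 kPa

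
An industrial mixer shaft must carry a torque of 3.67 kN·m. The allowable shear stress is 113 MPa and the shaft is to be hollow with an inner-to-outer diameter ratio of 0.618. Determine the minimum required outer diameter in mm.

For a hollow shaft with d_i/d_o = 0.618: τ_max = 16T/(π d_o³ (1−k⁴)), so d_o = [16T/(π τ_allow (1−k⁴))]^(1/3) = [16·3670/(π·1.13×10^8·0.8541)]^(1/3) = 0.05786 m.

57.9 mm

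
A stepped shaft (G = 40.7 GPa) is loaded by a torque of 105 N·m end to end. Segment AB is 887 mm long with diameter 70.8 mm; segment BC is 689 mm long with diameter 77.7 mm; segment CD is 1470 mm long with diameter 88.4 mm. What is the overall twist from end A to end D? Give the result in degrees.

0.118°

J_AB = π(0.0708)⁴/32 = 2.47×10^-6 m⁴; J_BC = π(0.0777)⁴/32 = 3.58×10^-6 m⁴; J_CD = π(0.0884)⁴/32 = 6.00×10^-6 m⁴.
θ = (T/G)·Σ L_i/J_i = (105.0/40.7×10⁹)·(0.887/2.47×10^-6 + 0.689/3.58×10^-6 + 1.47/6.00×10^-6) = 2.057×10^-3 rad.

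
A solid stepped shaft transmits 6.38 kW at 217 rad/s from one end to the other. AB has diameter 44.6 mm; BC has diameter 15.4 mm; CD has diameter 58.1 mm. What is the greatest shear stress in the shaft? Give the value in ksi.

ω = 217 rad/s, so T = P/ω = 6.38×10³ / 217.0 = 29.40 N·m.
Under the same torque, τ_max = 16T/(πd³) is largest where d is smallest — segment BC (d = 15.4 mm).
τ_max = 16·29.40/(π·(0.0154)³) = 4.100×10^7 Pa.

5.95 ksi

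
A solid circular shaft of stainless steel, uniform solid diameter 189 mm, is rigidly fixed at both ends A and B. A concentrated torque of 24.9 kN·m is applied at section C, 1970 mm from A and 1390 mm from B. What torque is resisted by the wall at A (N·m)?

With uniform GJ and both ends fixed, compatibility θ_AC = θ_CB gives T_A·a = T_B·b, together with T_A + T_B = T₀.
T_A = T₀·b/(a+b) = 24900·1390/3360 = 10300 N·m; T_B = 14600 N·m.

10300 N·m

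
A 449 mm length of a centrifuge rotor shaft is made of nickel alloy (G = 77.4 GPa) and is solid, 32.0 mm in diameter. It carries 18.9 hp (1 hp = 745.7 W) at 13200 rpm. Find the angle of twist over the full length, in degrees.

ω = 2π·13200/60 = 1382 rad/s, so T = P/ω = 18.9×745.7 / 1382 = 10.20 N·m.
J = πd⁴/32 = π(0.0320)⁴/32 = 1.029×10^-7 m⁴.
θ = T·L/(G·J) = 10.20 × 0.449 / (77.4×10⁹ × 1.029×10^-7) = 5.746×10^-4 rad.

0.0329°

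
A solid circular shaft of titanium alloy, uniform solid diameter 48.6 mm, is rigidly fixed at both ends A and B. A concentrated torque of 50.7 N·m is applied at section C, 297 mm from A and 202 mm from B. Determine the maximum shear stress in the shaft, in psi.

194 psi

With uniform GJ and both ends fixed, compatibility θ_AC = θ_CB gives T_A·a = T_B·b, together with T_A + T_B = T₀.
T_A = T₀·b/(a+b) = 50.70·202/499.0 = 20.52 N·m; T_B = 30.18 N·m.
τ in each portion: τ_AC = 9.11×10^5 Pa, τ_CB = 1.34×10^6 Pa; maximum is in CB.
τ_max = T_CB·r/J = 30.18·0.0243/5.48×10^-7 = 1.339×10^6 Pa.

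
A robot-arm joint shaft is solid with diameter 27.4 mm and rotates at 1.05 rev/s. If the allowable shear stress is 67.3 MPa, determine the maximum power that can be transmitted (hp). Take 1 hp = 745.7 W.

2.40 hp

J = πd⁴/32 = π(0.0274)⁴/32 = 5.534×10^-8 m⁴.
T_max = τ_allow·J/r = 6.73×10^7 × 5.534×10^-8 / 0.0137 = 271.8 N·m.
ω = 2π·1.05 = 6.597 rad/s, so P_max = T_max·ω = 1793 W.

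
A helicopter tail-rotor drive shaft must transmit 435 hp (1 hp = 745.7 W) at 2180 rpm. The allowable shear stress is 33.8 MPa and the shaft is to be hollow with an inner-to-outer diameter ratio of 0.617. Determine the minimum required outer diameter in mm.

ω = 2π·2180/60 = 228.3 rad/s, so T = P/ω = 435×745.7 / 228.3 = 1421 N·m.
For a hollow shaft with d_i/d_o = 0.617: τ_max = 16T/(π d_o³ (1−k⁴)), so d_o = [16T/(π τ_allow (1−k⁴))]^(1/3) = [16·1421/(π·3.38×10^7·0.8551)]^(1/3) = 0.06303 m.

63.0 mm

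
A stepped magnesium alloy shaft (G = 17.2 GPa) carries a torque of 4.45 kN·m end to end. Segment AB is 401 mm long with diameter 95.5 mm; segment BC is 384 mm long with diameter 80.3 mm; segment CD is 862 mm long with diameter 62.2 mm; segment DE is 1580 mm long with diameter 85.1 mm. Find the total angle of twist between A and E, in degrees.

15.4°

J_AB = π(0.0955)⁴/32 = 8.17×10^-6 m⁴; J_BC = π(0.0803)⁴/32 = 4.08×10^-6 m⁴; J_CD = π(0.0622)⁴/32 = 1.47×10^-6 m⁴; J_DE = π(0.0851)⁴/32 = 5.15×10^-6 m⁴.
θ = (T/G)·Σ L_i/J_i = (4450/17.2×10⁹)·(0.401/8.17×10^-6 + 0.384/4.08×10^-6 + 0.862/1.47×10^-6 + 1.58/5.15×10^-6) = 0.2682 rad.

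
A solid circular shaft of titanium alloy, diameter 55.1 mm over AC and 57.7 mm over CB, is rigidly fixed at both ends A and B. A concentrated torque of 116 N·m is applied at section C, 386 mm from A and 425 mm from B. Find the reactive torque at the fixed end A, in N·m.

55.4 N·m

Compatibility: T_A·a/J_AC = T_B·b/J_CB with T_A + T_B = T₀.
J_AC = 9.05×10^-7 m⁴, J_CB = 1.09×10^-6 m⁴, so T_A = T₀·(J_AC/a)/((J_AC/a)+(J_CB/b)) = 55.44 N·m, T_B = 60.56 N·m.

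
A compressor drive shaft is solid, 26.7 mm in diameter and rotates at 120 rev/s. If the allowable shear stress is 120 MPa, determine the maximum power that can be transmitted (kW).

J = πd⁴/32 = π(0.0267)⁴/32 = 4.989×10^-8 m⁴.
T_max = τ_allow·J/r = 1.20×10^8 × 4.989×10^-8 / 0.0133 = 448.5 N·m.
ω = 2π·120 = 754.0 rad/s, so P_max = T_max·ω = 3.381×10^5 W.

338 kW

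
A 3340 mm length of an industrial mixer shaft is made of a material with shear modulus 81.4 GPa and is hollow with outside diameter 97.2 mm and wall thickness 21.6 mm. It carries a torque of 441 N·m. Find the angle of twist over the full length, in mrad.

J = π(d_o⁴ − d_i⁴)/32 = π(0.0972⁴ − 0.0540⁴)/32 = 7.928×10^-6 m⁴.
θ = T·L/(G·J) = 441.0 × 3.34 / (81.4×10⁹ × 7.928×10^-6) = 2.282×10^-3 rad.

2.28 mrad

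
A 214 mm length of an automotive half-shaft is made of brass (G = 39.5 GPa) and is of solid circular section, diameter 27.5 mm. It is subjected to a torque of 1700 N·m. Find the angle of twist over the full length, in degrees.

9.40°

J = πd⁴/32 = π(0.0275)⁴/32 = 5.615×10^-8 m⁴.
θ = T·L/(G·J) = 1700 × 0.214 / (39.5×10⁹ × 5.615×10^-8) = 0.1640 rad.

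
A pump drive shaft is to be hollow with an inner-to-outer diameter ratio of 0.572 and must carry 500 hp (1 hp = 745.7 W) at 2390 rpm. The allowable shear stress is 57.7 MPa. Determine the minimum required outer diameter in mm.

52.8 mm

ω = 2π·2390/60 = 250.3 rad/s, so T = P/ω = 500×745.7 / 250.3 = 1490 N·m.
For a hollow shaft with d_i/d_o = 0.572: τ_max = 16T/(π d_o³ (1−k⁴)), so d_o = [16T/(π τ_allow (1−k⁴))]^(1/3) = [16·1490/(π·5.77×10^7·0.8930)]^(1/3) = 0.05281 m.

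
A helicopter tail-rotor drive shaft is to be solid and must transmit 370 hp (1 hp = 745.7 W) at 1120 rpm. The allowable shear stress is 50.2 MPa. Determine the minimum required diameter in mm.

62.0 mm

ω = 2π·1120/60 = 117.3 rad/s, so T = P/ω = 370×745.7 / 117.3 = 2352 N·m.
For a solid shaft τ_max = 16T/(πd³), so d = (16T/(π τ_allow))^(1/3) = (16·2352/(π·5.02×10^7))^(1/3) = 0.06203 m.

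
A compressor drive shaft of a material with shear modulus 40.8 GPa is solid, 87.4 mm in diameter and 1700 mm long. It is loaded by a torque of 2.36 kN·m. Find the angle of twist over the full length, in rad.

0.0172 rad

J = πd⁴/32 = π(0.0874)⁴/32 = 5.729×10^-6 m⁴.
θ = T·L/(G·J) = 2360 × 1.70 / (40.8×10⁹ × 5.729×10^-6) = 0.01717 rad.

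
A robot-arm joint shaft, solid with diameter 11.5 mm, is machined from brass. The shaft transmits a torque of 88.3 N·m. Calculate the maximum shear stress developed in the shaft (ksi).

42.9 ksi

J = πd⁴/32 = π(0.0115)⁴/32 = 1.717×10^-9 m⁴.
τ_max = T·r/J = 88.30 × 0.00575 / 1.717×10^-9 = 2.957×10^8 Pa.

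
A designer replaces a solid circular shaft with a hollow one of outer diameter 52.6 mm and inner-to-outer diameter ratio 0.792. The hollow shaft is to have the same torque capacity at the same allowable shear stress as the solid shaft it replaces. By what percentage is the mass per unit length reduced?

48.0 %

Equal τ_max and T ⇒ the solid shaft needs d_s³ = d_o³(1−k⁴), so d_s = 52.6·(1−0.792⁴)^(1/3) = 44.53 mm.
Area ratio A_h/A_s = d_o²(1−k²)/d_s² = (1−k²)/(1−k⁴)^(2/3) = 0.5202.
Mass saving = 1 − 0.5202 = 48.0 %.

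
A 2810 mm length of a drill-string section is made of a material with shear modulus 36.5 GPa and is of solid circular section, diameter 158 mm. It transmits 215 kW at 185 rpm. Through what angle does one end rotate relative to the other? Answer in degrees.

ω = 2π·185/60 = 19.37 rad/s, so T = P/ω = 215×10³ / 19.37 = 11100 N·m.
J = πd⁴/32 = π(0.158)⁴/32 = 6.118×10^-5 m⁴.
θ = T·L/(G·J) = 11100 × 2.81 / (36.5×10⁹ × 6.118×10^-5) = 0.01396 rad.

0.800°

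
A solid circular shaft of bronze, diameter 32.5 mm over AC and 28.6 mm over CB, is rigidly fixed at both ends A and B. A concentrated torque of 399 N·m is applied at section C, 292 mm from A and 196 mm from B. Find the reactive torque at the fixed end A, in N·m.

211 N·m

Compatibility: T_A·a/J_AC = T_B·b/J_CB with T_A + T_B = T₀.
J_AC = 1.10×10^-7 m⁴, J_CB = 6.57×10^-8 m⁴, so T_A = T₀·(J_AC/a)/((J_AC/a)+(J_CB/b)) = 210.7 N·m, T_B = 188.3 N·m.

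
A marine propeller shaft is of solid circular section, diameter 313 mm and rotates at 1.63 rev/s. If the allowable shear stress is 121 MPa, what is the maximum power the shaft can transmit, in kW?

J = πd⁴/32 = π(0.313)⁴/32 = 9.423×10^-4 m⁴.
T_max = τ_allow·J/r = 1.21×10^8 × 9.423×10^-4 / 0.157 = 728500 N·m.
ω = 2π·1.63 = 10.24 rad/s, so P_max = T_max·ω = 7.461×10^6 W.

7460 kW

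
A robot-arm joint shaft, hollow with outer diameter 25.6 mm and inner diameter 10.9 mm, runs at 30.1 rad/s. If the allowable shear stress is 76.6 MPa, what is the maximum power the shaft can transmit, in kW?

J = π(d_o⁴ − d_i⁴)/32 = π(0.0256⁴ − 0.0109⁴)/32 = 4.078×10^-8 m⁴.
T_max = τ_allow·J/r = 7.66×10^7 × 4.078×10^-8 / 0.0128 = 244.0 N·m.
ω = 30.1 rad/s, so P_max = T_max·ω = 7346 W.

7.35 kW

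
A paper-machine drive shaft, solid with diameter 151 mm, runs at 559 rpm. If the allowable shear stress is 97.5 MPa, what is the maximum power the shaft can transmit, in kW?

3860 kW

J = πd⁴/32 = π(0.151)⁴/32 = 5.104×10^-5 m⁴.
T_max = τ_allow·J/r = 9.75×10^7 × 5.104×10^-5 / 0.0755 = 65910 N·m.
ω = 2π·559/60 = 58.54 rad/s, so P_max = T_max·ω = 3.858×10^6 W.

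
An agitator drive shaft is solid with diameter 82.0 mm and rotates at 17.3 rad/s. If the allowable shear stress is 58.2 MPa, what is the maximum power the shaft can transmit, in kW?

109 kW

J = πd⁴/32 = π(0.0820)⁴/32 = 4.439×10^-6 m⁴.
T_max = τ_allow·J/r = 5.82×10^7 × 4.439×10^-6 / 0.0410 = 6301 N·m.
ω = 17.3 rad/s, so P_max = T_max·ω = 1.090×10^5 W.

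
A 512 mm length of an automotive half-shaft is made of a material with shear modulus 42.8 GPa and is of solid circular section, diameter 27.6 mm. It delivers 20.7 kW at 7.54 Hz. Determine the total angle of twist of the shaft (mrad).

ω = 2π·7.54 = 47.38 rad/s, so T = P/ω = 20.7×10³ / 47.38 = 436.9 N·m.
J = πd⁴/32 = π(0.0276)⁴/32 = 5.697×10^-8 m⁴.
θ = T·L/(G·J) = 436.9 × 0.512 / (42.8×10⁹ × 5.697×10^-8) = 0.09175 rad.

91.8 mrad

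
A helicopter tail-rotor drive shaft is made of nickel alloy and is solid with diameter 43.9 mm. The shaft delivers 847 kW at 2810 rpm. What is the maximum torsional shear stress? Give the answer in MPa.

ω = 2π·2810/60 = 294.3 rad/s, so T = P/ω = 847×10³ / 294.3 = 2878 N·m.
J = πd⁴/32 = π(0.0439)⁴/32 = 3.646×10^-7 m⁴.
τ_max = T·r/J = 2878 × 0.0220 / 3.646×10^-7 = 1.733×10^8 Pa.

173 MPa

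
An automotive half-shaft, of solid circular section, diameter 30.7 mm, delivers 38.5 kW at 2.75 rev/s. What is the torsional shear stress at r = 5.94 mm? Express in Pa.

1.52e8 Pa

ω = 2π·2.75 = 17.28 rad/s, so T = P/ω = 38.5×10³ / 17.28 = 2228 N·m.
J = πd⁴/32 = π(0.0307)⁴/32 = 8.721×10^-8 m⁴.
Shear stress varies linearly with radius: τ = T·r/J = 2228 × 0.00594 / 8.721×10^-8 = 1.518×10^8 Pa.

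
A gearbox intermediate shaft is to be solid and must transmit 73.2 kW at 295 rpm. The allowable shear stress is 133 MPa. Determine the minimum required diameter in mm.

44.9 mm

ω = 2π·295/60 = 30.89 rad/s, so T = P/ω = 73.2×10³ / 30.89 = 2370 N·m.
For a solid shaft τ_max = 16T/(πd³), so d = (16T/(π τ_allow))^(1/3) = (16·2370/(π·1.33×10^8))^(1/3) = 0.04494 m.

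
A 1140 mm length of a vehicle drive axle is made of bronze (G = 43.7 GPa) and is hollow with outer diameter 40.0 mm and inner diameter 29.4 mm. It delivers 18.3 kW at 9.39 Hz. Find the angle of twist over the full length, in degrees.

2.60°

ω = 2π·9.39 = 59.00 rad/s, so T = P/ω = 18.3×10³ / 59.00 = 310.2 N·m.
J = π(d_o⁴ − d_i⁴)/32 = π(0.0400⁴ − 0.0294⁴)/32 = 1.780×10^-7 m⁴.
θ = T·L/(G·J) = 310.2 × 1.14 / (43.7×10⁹ × 1.780×10^-7) = 0.04546 rad.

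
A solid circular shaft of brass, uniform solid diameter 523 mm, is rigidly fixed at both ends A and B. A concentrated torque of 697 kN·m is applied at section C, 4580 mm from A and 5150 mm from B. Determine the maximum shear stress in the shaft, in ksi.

With uniform GJ and both ends fixed, compatibility θ_AC = θ_CB gives T_A·a = T_B·b, together with T_A + T_B = T₀.
T_A = T₀·b/(a+b) = 697000·5150/9730 = 368900 N·m; T_B = 328100 N·m.
τ in each portion: τ_AC = 1.31×10^7 Pa, τ_CB = 1.17×10^7 Pa; maximum is in AC.
τ_max = T_AC·r/J = 368900·0.262/7.35×10^-3 = 1.313×10^7 Pa.

1.90 ksi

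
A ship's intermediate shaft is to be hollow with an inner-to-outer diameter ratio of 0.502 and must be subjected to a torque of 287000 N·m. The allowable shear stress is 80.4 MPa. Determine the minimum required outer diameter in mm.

269 mm

For a hollow shaft with d_i/d_o = 0.502: τ_max = 16T/(π d_o³ (1−k⁴)), so d_o = [16T/(π τ_allow (1−k⁴))]^(1/3) = [16·287000/(π·8.04×10^7·0.9365)]^(1/3) = 0.2688 m.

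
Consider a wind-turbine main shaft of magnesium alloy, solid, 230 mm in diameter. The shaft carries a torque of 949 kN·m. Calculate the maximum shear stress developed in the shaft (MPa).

J = πd⁴/32 = π(0.230)⁴/32 = 2.747×10^-4 m⁴.
τ_max = T·r/J = 949000 × 0.115 / 2.747×10^-4 = 3.972×10^8 Pa.

397 MPa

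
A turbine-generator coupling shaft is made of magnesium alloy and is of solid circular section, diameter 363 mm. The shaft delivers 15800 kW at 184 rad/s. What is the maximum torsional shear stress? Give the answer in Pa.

ω = 184 rad/s, so T = P/ω = 15800×10³ / 184.0 = 85870 N·m.
J = πd⁴/32 = π(0.363)⁴/32 = 1.705×10^-3 m⁴.
τ_max = T·r/J = 85870 × 0.181 / 1.705×10^-3 = 9.143×10^6 Pa.

9.14e6 Pa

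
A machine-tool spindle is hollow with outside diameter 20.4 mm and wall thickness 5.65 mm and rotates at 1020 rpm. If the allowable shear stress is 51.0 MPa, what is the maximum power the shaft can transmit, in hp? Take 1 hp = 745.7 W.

11.7 hp

J = π(d_o⁴ − d_i⁴)/32 = π(0.0204⁴ − 0.00910⁴)/32 = 1.633×10^-8 m⁴.
T_max = τ_allow·J/r = 5.10×10^7 × 1.633×10^-8 / 0.0102 = 81.65 N·m.
ω = 2π·1020/60 = 106.8 rad/s, so P_max = T_max·ω = 8721 W.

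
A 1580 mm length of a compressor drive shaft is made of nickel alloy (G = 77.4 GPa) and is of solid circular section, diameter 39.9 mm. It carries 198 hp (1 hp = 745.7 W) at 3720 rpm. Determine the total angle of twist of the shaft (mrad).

ω = 2π·3720/60 = 389.6 rad/s, so T = P/ω = 198×745.7 / 389.6 = 379.0 N·m.
J = πd⁴/32 = π(0.0399)⁴/32 = 2.488×10^-7 m⁴.
θ = T·L/(G·J) = 379.0 × 1.58 / (77.4×10⁹ × 2.488×10^-7) = 0.03109 rad.

31.1 mrad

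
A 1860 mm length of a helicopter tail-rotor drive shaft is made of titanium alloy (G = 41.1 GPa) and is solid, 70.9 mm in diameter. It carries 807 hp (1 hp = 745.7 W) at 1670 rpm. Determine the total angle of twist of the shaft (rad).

ω = 2π·1670/60 = 174.9 rad/s, so T = P/ω = 807×745.7 / 174.9 = 3441 N·m.
J = πd⁴/32 = π(0.0709)⁴/32 = 2.481×10^-6 m⁴.
θ = T·L/(G·J) = 3441 × 1.86 / (41.1×10⁹ × 2.481×10^-6) = 0.06277 rad.

0.0628 rad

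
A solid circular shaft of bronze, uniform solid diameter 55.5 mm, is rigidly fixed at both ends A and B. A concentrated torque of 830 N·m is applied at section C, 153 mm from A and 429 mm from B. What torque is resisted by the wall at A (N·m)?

612 N·m

With uniform GJ and both ends fixed, compatibility θ_AC = θ_CB gives T_A·a = T_B·b, together with T_A + T_B = T₀.
T_A = T₀·b/(a+b) = 830.0·429/582.0 = 611.8 N·m; T_B = 218.2 N·m.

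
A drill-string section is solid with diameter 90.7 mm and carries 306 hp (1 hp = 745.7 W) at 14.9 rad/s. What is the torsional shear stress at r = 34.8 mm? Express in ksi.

ω = 14.9 rad/s, so T = P/ω = 306×745.7 / 14.90 = 15310 N·m.
J = πd⁴/32 = π(0.0907)⁴/32 = 6.644×10^-6 m⁴.
Shear stress varies linearly with radius: τ = T·r/J = 15310 × 0.0348 / 6.644×10^-6 = 8.021×10^7 Pa.

11.6 ksi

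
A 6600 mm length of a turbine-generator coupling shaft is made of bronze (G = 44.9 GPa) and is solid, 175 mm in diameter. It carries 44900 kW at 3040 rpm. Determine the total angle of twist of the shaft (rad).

0.225 rad

ω = 2π·3040/60 = 318.3 rad/s, so T = P/ω = 44900×10³ / 318.3 = 141000 N·m.
J = πd⁴/32 = π(0.175)⁴/32 = 9.208×10^-5 m⁴.
θ = T·L/(G·J) = 141000 × 6.60 / (44.9×10⁹ × 9.208×10^-5) = 0.2252 rad.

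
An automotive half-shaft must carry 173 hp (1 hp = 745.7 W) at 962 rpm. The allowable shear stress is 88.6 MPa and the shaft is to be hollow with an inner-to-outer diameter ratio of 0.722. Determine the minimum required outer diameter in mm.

ω = 2π·962/60 = 100.7 rad/s, so T = P/ω = 173×745.7 / 100.7 = 1281 N·m.
For a hollow shaft with d_i/d_o = 0.722: τ_max = 16T/(π d_o³ (1−k⁴)), so d_o = [16T/(π τ_allow (1−k⁴))]^(1/3) = [16·1281/(π·8.86×10^7·0.7283)]^(1/3) = 0.04658 m.

46.6 mm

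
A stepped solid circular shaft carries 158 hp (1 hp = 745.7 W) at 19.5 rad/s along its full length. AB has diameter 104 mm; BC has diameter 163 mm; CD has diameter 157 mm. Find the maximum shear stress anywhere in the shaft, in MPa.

ω = 19.5 rad/s, so T = P/ω = 158×745.7 / 19.50 = 6042 N·m.
Under the same torque, τ_max = 16T/(πd³) is largest where d is smallest — segment AB (d = 104 mm).
τ_max = 16·6042/(π·(0.104)³) = 2.736×10^7 Pa.

27.4 MPa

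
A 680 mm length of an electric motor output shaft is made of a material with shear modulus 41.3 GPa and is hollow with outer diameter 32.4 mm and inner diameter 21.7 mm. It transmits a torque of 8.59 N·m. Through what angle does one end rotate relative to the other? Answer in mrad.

1.64 mrad

J = π(d_o⁴ − d_i⁴)/32 = π(0.0324⁴ − 0.0217⁴)/32 = 8.642×10^-8 m⁴.
θ = T·L/(G·J) = 8.590 × 0.680 / (41.3×10⁹ × 8.642×10^-8) = 1.637×10^-3 rad.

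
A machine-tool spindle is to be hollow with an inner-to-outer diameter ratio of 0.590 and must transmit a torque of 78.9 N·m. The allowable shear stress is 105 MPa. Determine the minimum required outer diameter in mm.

For a hollow shaft with d_i/d_o = 0.590: τ_max = 16T/(π d_o³ (1−k⁴)), so d_o = [16T/(π τ_allow (1−k⁴))]^(1/3) = [16·78.90/(π·1.05×10^8·0.8788)]^(1/3) = 0.01633 m.

16.3 mm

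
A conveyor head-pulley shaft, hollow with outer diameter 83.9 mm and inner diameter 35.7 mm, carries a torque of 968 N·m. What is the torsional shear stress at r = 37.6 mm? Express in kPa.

J = π(d_o⁴ − d_i⁴)/32 = π(0.0839⁴ − 0.0357⁴)/32 = 4.705×10^-6 m⁴.
Shear stress varies linearly with radius: τ = T·r/J = 968.0 × 0.0376 / 4.705×10^-6 = 7.736×10^6 Pa.

7740 kPa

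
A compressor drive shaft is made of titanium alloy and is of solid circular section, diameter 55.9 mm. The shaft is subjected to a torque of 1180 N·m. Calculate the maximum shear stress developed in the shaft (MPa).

J = πd⁴/32 = π(0.0559)⁴/32 = 9.586×10^-7 m⁴.
τ_max = T·r/J = 1180 × 0.0279 / 9.586×10^-7 = 3.440×10^7 Pa.

34.4 MPa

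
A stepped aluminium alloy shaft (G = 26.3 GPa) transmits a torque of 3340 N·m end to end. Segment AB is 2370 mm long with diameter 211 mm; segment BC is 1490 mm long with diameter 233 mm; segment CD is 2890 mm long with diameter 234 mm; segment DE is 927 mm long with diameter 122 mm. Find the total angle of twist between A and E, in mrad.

J_AB = π(0.211)⁴/32 = 1.95×10^-4 m⁴; J_BC = π(0.233)⁴/32 = 2.89×10^-4 m⁴; J_CD = π(0.234)⁴/32 = 2.94×10^-4 m⁴; J_DE = π(0.122)⁴/32 = 2.17×10^-5 m⁴.
θ = (T/G)·Σ L_i/J_i = (3340/26.3×10⁹)·(2.37/1.95×10^-4 + 1.49/2.89×10^-4 + 2.89/2.94×10^-4 + 0.927/2.17×10^-5) = 8.860×10^-3 rad.

8.86 mrad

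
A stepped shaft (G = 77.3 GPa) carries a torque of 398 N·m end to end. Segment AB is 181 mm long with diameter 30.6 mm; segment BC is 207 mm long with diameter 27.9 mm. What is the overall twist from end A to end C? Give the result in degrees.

1.65°

J_AB = π(0.0306)⁴/32 = 8.61×10^-8 m⁴; J_BC = π(0.0279)⁴/32 = 5.95×10^-8 m⁴.
θ = (T/G)·Σ L_i/J_i = (398.0/77.3×10⁹)·(0.181/8.61×10^-8 + 0.207/5.95×10^-8) = 0.02874 rad.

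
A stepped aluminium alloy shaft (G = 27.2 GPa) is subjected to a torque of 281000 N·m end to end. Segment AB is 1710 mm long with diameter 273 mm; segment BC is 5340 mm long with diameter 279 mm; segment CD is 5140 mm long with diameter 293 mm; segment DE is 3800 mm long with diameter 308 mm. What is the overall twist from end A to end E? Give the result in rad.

0.243 rad

J_AB = π(0.273)⁴/32 = 5.45×10^-4 m⁴; J_BC = π(0.279)⁴/32 = 5.95×10^-4 m⁴; J_CD = π(0.293)⁴/32 = 7.24×10^-4 m⁴; J_DE = π(0.308)⁴/32 = 8.83×10^-4 m⁴.
θ = (T/G)·Σ L_i/J_i = (281000/27.2×10⁹)·(1.71/5.45×10^-4 + 5.34/5.95×10^-4 + 5.14/7.24×10^-4 + 3.80/8.83×10^-4) = 0.2430 rad.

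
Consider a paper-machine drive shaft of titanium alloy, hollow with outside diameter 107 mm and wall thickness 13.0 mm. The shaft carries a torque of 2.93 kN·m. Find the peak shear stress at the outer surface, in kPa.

J = π(d_o⁴ − d_i⁴)/32 = π(0.107⁴ − 0.0810⁴)/32 = 8.643×10^-6 m⁴.
τ_max = T·r/J = 2930 × 0.0535 / 8.643×10^-6 = 1.814×10^7 Pa.

18100 kPa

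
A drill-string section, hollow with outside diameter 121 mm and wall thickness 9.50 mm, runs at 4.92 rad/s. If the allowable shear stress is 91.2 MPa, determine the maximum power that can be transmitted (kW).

J = π(d_o⁴ − d_i⁴)/32 = π(0.121⁴ − 0.102⁴)/32 = 1.042×10^-5 m⁴.
T_max = τ_allow·J/r = 9.12×10^7 × 1.042×10^-5 / 0.0605 = 15700 N·m.
ω = 4.92 rad/s, so P_max = T_max·ω = 7.727×10^4 W.

77.3 kW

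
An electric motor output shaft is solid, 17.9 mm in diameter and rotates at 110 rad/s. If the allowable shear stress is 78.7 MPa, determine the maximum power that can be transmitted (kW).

J = πd⁴/32 = π(0.0179)⁴/32 = 1.008×10^-8 m⁴.
T_max = τ_allow·J/r = 7.87×10^7 × 1.008×10^-8 / 0.00895 = 88.63 N·m.
ω = 110 rad/s, so P_max = T_max·ω = 9749 W.

9.75 kW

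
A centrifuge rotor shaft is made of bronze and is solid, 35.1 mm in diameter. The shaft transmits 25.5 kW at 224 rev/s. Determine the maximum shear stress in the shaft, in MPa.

ω = 2π·224 = 1407 rad/s, so T = P/ω = 25.5×10³ / 1407 = 18.12 N·m.
J = πd⁴/32 = π(0.0351)⁴/32 = 1.490×10^-7 m⁴.
τ_max = T·r/J = 18.12 × 0.0175 / 1.490×10^-7 = 2.134×10^6 Pa.

2.13 MPa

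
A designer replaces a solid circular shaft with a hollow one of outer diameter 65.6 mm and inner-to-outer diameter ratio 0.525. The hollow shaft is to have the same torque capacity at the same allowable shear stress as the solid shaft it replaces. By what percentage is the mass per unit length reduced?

Equal τ_max and T ⇒ the solid shaft needs d_s³ = d_o³(1−k⁴), so d_s = 65.6·(1−0.525⁴)^(1/3) = 63.89 mm.
Area ratio A_h/A_s = d_o²(1−k²)/d_s² = (1−k²)/(1−k⁴)^(2/3) = 0.7636.
Mass saving = 1 − 0.7636 = 23.6 %.

23.6 %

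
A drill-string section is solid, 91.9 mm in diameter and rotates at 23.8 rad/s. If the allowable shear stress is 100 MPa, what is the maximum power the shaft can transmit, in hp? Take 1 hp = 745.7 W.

J = πd⁴/32 = π(0.0919)⁴/32 = 7.003×10^-6 m⁴.
T_max = τ_allow·J/r = 1.00×10^8 × 7.003×10^-6 / 0.0460 = 15240 N·m.
ω = 23.8 rad/s, so P_max = T_max·ω = 3.627×10^5 W.

486 hp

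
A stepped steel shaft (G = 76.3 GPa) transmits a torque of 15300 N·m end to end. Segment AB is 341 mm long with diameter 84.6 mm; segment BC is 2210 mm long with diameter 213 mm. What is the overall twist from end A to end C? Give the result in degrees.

J_AB = π(0.0846)⁴/32 = 5.03×10^-6 m⁴; J_BC = π(0.213)⁴/32 = 2.02×10^-4 m⁴.
θ = (T/G)·Σ L_i/J_i = (15300/76.3×10⁹)·(0.341/5.03×10^-6 + 2.21/2.02×10^-4) = 0.01579 rad.

0.905°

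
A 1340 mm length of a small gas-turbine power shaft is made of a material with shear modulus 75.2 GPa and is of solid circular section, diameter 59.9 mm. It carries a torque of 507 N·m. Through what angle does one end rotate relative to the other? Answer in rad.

J = πd⁴/32 = π(0.0599)⁴/32 = 1.264×10^-6 m⁴.
θ = T·L/(G·J) = 507.0 × 1.34 / (75.2×10⁹ × 1.264×10^-6) = 7.148×10^-3 rad.

0.00715 rad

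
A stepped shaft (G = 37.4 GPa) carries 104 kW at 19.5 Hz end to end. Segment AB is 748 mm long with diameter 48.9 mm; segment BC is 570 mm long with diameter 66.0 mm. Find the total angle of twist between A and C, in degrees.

2.13°

ω = 2π·19.5 = 122.5 rad/s, so T = P/ω = 104×10³ / 122.5 = 848.8 N·m.
J_AB = π(0.0489)⁴/32 = 5.61×10^-7 m⁴; J_BC = π(0.0660)⁴/32 = 1.86×10^-6 m⁴.
θ = (T/G)·Σ L_i/J_i = (848.8/37.4×10⁹)·(0.748/5.61×10^-7 + 0.570/1.86×10^-6) = 0.03719 rad.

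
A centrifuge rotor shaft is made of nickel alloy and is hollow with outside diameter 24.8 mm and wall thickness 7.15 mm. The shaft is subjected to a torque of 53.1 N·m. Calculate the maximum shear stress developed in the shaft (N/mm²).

J = π(d_o⁴ − d_i⁴)/32 = π(0.0248⁴ − 0.0105⁴)/32 = 3.594×10^-8 m⁴.
τ_max = T·r/J = 53.10 × 0.0124 / 3.594×10^-8 = 1.832×10^7 Pa.

18.3 N/mm²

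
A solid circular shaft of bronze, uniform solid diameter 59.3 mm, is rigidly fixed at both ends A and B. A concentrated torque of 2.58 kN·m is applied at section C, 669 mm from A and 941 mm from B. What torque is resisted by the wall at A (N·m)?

1510 N·m

With uniform GJ and both ends fixed, compatibility θ_AC = θ_CB gives T_A·a = T_B·b, together with T_A + T_B = T₀.
T_A = T₀·b/(a+b) = 2580·941/1610 = 1508 N·m; T_B = 1072 N·m.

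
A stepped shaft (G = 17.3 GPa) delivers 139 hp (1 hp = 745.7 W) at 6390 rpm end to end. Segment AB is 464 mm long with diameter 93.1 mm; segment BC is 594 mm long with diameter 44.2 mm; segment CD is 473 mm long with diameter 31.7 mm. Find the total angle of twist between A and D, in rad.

0.0575 rad

ω = 2π·6390/60 = 669.2 rad/s, so T = P/ω = 139×745.7 / 669.2 = 154.9 N·m.
J_AB = π(0.0931)⁴/32 = 7.38×10^-6 m⁴; J_BC = π(0.0442)⁴/32 = 3.75×10^-7 m⁴; J_CD = π(0.0317)⁴/32 = 9.91×10^-8 m⁴.
θ = (T/G)·Σ L_i/J_i = (154.9/17.3×10⁹)·(0.464/7.38×10^-6 + 0.594/3.75×10^-7 + 0.473/9.91×10^-8) = 0.05748 rad.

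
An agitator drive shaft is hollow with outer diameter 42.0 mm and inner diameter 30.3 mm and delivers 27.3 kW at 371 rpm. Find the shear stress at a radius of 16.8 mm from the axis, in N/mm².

ω = 2π·371/60 = 38.85 rad/s, so T = P/ω = 27.3×10³ / 38.85 = 702.7 N·m.
J = π(d_o⁴ − d_i⁴)/32 = π(0.0420⁴ − 0.0303⁴)/32 = 2.227×10^-7 m⁴.
Shear stress varies linearly with radius: τ = T·r/J = 702.7 × 0.0168 / 2.227×10^-7 = 5.300×10^7 Pa.

53.0 N/mm²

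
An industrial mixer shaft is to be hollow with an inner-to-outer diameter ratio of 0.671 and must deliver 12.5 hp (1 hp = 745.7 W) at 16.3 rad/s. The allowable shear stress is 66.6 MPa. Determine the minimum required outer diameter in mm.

ω = 16.3 rad/s, so T = P/ω = 12.5×745.7 / 16.30 = 571.9 N·m.
For a hollow shaft with d_i/d_o = 0.671: τ_max = 16T/(π d_o³ (1−k⁴)), so d_o = [16T/(π τ_allow (1−k⁴))]^(1/3) = [16·571.9/(π·6.66×10^7·0.7973)]^(1/3) = 0.03799 m.

38.0 mm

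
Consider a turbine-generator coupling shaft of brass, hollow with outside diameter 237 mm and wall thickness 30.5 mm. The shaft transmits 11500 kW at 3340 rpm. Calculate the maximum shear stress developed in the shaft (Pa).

ω = 2π·3340/60 = 349.8 rad/s, so T = P/ω = 11500×10³ / 349.8 = 32880 N·m.
J = π(d_o⁴ − d_i⁴)/32 = π(0.237⁴ − 0.176⁴)/32 = 2.155×10^-4 m⁴.
τ_max = T·r/J = 32880 × 0.118 / 2.155×10^-4 = 1.808×10^7 Pa.

1.81e7 Pa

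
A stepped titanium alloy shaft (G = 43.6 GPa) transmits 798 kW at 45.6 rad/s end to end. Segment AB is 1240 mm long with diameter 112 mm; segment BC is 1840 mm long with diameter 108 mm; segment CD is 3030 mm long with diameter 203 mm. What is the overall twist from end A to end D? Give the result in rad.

0.0948 rad

ω = 45.6 rad/s, so T = P/ω = 798×10³ / 45.60 = 17500 N·m.
J_AB = π(0.112)⁴/32 = 1.54×10^-5 m⁴; J_BC = π(0.108)⁴/32 = 1.34×10^-5 m⁴; J_CD = π(0.203)⁴/32 = 1.67×10^-4 m⁴.
θ = (T/G)·Σ L_i/J_i = (17500/43.6×10⁹)·(1.24/1.54×10^-5 + 1.84/1.34×10^-5 + 3.03/1.67×10^-4) = 0.09481 rad.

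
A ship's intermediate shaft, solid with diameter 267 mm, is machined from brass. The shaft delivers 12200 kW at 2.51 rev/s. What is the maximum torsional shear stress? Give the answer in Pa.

ω = 2π·2.51 = 15.77 rad/s, so T = P/ω = 12200×10³ / 15.77 = 773600 N·m.
J = πd⁴/32 = π(0.267)⁴/32 = 4.989×10^-4 m⁴.
τ_max = T·r/J = 773600 × 0.134 / 4.989×10^-4 = 2.070×10^8 Pa.

2.07e8 Pa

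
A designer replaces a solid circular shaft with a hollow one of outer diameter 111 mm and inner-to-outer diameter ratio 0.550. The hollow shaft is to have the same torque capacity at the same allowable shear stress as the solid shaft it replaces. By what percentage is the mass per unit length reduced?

Equal τ_max and T ⇒ the solid shaft needs d_s³ = d_o³(1−k⁴), so d_s = 111·(1−0.550⁴)^(1/3) = 107.5 mm.
Area ratio A_h/A_s = d_o²(1−k²)/d_s² = (1−k²)/(1−k⁴)^(2/3) = 0.7436.
Mass saving = 1 − 0.7436 = 25.6 %.

25.6 %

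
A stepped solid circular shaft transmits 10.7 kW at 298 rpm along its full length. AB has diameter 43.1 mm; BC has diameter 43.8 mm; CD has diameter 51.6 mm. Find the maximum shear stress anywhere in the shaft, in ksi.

3.16 ksi

ω = 2π·298/60 = 31.21 rad/s, so T = P/ω = 10.7×10³ / 31.21 = 342.9 N·m.
Under the same torque, τ_max = 16T/(πd³) is largest where d is smallest — segment AB (d = 43.1 mm).
τ_max = 16·342.9/(π·(0.0431)³) = 2.181×10^7 Pa.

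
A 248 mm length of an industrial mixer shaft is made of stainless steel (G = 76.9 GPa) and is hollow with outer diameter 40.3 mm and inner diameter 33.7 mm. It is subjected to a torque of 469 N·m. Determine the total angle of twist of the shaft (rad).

J = π(d_o⁴ − d_i⁴)/32 = π(0.0403⁴ − 0.0337⁴)/32 = 1.323×10^-7 m⁴.
θ = T·L/(G·J) = 469.0 × 0.248 / (76.9×10⁹ × 1.323×10^-7) = 0.01143 rad.

0.0114 rad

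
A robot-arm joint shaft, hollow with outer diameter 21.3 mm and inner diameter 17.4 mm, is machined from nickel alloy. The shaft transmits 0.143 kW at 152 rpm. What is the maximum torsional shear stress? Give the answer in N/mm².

8.54 N/mm²

ω = 2π·152/60 = 15.92 rad/s, so T = P/ω = 0.143×10³ / 15.92 = 8.984 N·m.
J = π(d_o⁴ − d_i⁴)/32 = π(0.0213⁴ − 0.0174⁴)/32 = 1.121×10^-8 m⁴.
τ_max = T·r/J = 8.984 × 0.0106 / 1.121×10^-8 = 8.536×10^6 Pa.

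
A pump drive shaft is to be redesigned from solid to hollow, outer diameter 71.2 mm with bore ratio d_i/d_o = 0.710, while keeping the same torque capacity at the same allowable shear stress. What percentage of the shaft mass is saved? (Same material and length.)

Equal τ_max and T ⇒ the solid shaft needs d_s³ = d_o³(1−k⁴), so d_s = 71.2·(1−0.710⁴)^(1/3) = 64.57 mm.
Area ratio A_h/A_s = d_o²(1−k²)/d_s² = (1−k²)/(1−k⁴)^(2/3) = 0.6029.
Mass saving = 1 − 0.6029 = 39.7 %.

39.7 %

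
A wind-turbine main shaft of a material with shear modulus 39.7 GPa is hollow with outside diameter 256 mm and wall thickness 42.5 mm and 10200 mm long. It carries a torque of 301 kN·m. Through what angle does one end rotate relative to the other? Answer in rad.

J = π(d_o⁴ − d_i⁴)/32 = π(0.256⁴ − 0.171⁴)/32 = 3.377×10^-4 m⁴.
θ = T·L/(G·J) = 301000 × 10.2 / (39.7×10⁹ × 3.377×10^-4) = 0.2290 rad.

0.229 rad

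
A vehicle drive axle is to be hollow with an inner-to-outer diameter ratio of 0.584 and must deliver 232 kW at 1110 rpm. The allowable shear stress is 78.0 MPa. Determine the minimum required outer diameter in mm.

52.8 mm

ω = 2π·1110/60 = 116.2 rad/s, so T = P/ω = 232×10³ / 116.2 = 1996 N·m.
For a hollow shaft with d_i/d_o = 0.584: τ_max = 16T/(π d_o³ (1−k⁴)), so d_o = [16T/(π τ_allow (1−k⁴))]^(1/3) = [16·1996/(π·7.80×10^7·0.8837)]^(1/3) = 0.05283 m.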